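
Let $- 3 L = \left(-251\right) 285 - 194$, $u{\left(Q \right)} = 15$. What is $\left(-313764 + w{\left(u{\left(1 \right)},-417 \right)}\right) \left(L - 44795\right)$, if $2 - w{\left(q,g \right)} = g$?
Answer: $\frac{19632944320}{3} \approx 6.5443 \cdot 10^{9}$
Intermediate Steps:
$w{\left(q,g \right)} = 2 - g$
$L = \frac{71729}{3}$ ($L = - \frac{\left(-251\right) 285 - 194}{3} = - \frac{-71535 - 194}{3} = \left(- \frac{1}{3}\right) \left(-71729\right) = \frac{71729}{3} \approx 23910.0$)
$\left(-313764 + w{\left(u{\left(1 \right)},-417 \right)}\right) \left(L - 44795\right) = \left(-313764 + \left(2 - -417\right)\right) \left(\frac{71729}{3} - 44795\right) = \left(-313764 + \left(2 + 417\right)\right) \left(- \frac{62656}{3}\right) = \left(-313764 + 419\right) \left(- \frac{62656}{3}\right) = \left(-313345\right) \left(- \frac{62656}{3}\right) = \frac{19632944320}{3}$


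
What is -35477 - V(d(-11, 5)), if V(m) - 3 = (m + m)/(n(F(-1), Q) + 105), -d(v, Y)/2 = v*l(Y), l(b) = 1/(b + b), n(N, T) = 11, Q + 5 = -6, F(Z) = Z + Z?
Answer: -10289211/290 ≈ -35480.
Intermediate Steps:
F(Z) = 2*Z
Q = -11 (Q = -5 - 6 = -11)
l(b) = 1/(2*b)
d(v, Y) = -v/Y (d(v, Y) = -2*v*1/(2*Y) = -v/Y)
V(m) = 3 + m/58 (V(m) = 3 + (m + m)/(11 + 105) = 3 + (2*m)/116 = 3 + (2*m)*(1/116) = 3 + m/58)
-35477 - V(d(-11, 5)) = -35477 - (3 + (-1*(-11)/5)/58) = -35477 - (3 + (-1*(-11)*1/5)/58) = -35477 - (3 + (1/58)*(11/5)) = -35477 - (3 + 11/290) = -35477 - 1*881/290 = -35477 - 881/290 = -10289211/290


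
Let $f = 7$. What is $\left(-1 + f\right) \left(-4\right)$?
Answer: $-24$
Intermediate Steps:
$\left(-1 + f\right) \left(-4\right) = \left(-1 + 7\right) \left(-4\right) = 6 \left(-4\right) = -24$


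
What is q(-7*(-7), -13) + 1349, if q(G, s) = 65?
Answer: 1414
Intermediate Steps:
q(-7*(-7), -13) + 1349 = 65 + 1349 = 1414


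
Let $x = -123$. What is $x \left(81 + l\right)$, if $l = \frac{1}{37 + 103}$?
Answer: $- \frac{1394943}{140} \approx -9963.9$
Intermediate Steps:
$l = \frac{1}{140} \approx 0.0071429$
$x \left(81 + l\right) = - 123 \left(81 + \frac{1}{140}\right) = \left(-123\right) \frac{11341}{140} = - \frac{1394943}{140}$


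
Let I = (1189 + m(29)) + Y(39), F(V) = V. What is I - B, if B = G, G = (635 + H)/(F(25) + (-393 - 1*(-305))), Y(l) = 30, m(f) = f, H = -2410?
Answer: 76849/63 ≈ 1219.8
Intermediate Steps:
G = 1775/63 (G = (635 - 2410)/(25 + (-393 - 1*(-305))) = -1775/(25 + (-393 + 305)) = -1775/(25 - 88) = -1775/(-63) = -1775*(-1/63) = 1775/63 ≈ 28.175)
B = 1775/63 ≈ 28.175
I = 1248 (I = (1189 + 29) + 30 = 1218 + 30 = 1248)
I - B = 1248 - 1*1775/63 = 1248 - 1775/63 = 76849/63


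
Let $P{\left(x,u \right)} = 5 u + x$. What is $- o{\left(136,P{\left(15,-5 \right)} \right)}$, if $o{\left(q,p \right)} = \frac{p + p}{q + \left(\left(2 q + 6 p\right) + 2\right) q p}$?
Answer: $- \frac{5}{72726} \approx -6.8751 \cdot 10^{-5}$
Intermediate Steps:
$P{\left(x,u \right)} = x + 5 u$
$o{\left(q,p \right)} = \frac{2 p}{q + p q \left(2 + 2 q + 6 p\right)}$ ($o{\left(q,p \right)} = \frac{2 p}{q + \left(2 + 2 q + 6 p\right) q p} = \frac{2 p}{q + q \left(2 + 2 q + 6 p\right) p} = \frac{2 p}{q + p q \left(2 + 2 q + 6 p\right)}$)
$- o{\left(136,P{\left(15,-5 \right)} \right)} = - \frac{2 \left(15 + 5 \left(-5\right)\right)}{136 \left(1 + 2 \left(15 + 5 \left(-5\right)\right) + 6 \left(15 + 5 \left(-5\right)\right)^{2} + 2 \left(15 + 5 \left(-5\right)\right) 136\right)} = - \frac{2 \left(15 - 25\right)}{136 \left(1 + 2 \left(15 - 25\right) + 6 \left(15 - 25\right)^{2} + 2 \left(15 - 25\right) 136\right)} = - \frac{2 \left(-10\right)}{136 \left(1 + 2 \left(-10\right) + 6 \left(-10\right)^{2} + 2 \left(-10\right) 136\right)} = - \frac{2 \left(-10\right)}{136 \left(1 - 20 + 6 \cdot 100 - 2720\right)} = - \frac{2 \left(-10\right)}{136 \left(1 - 20 + 600 - 2720\right)} = - \frac{2 \left(-10\right)}{136 \left(-2139\right)} = - \frac{2 \left(-10\right) \left(-1\right)}{136 \cdot 2139} = \left(-1\right) \frac{5}{72726} = - \frac{5}{72726}$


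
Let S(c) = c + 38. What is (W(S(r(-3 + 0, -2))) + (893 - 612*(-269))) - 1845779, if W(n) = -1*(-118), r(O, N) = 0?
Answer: -1680140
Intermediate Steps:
S(c) = 38 + c
W(n) = 118
(W(S(r(-3 + 0, -2))) + (893 - 612*(-269))) - 1845779 = (118 + (893 - 612*(-269))) - 1845779 = (118 + (893 + 164628)) - 1845779 = (118 + 165521) - 1845779 = 165639 - 1845779 = -1680140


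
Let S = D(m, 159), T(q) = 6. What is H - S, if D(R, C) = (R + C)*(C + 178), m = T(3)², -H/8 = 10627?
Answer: -150731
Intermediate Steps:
H = -85016 (H = -8*10627 = -85016)
m = 36 (m = 6² = 36)
D(R, C) = (178 + C)*(C + R) (D(R, C) = (C + R)*(178 + C) = (178 + C)*(C + R))
S = 65715 (S = 159² + 178*159 + 178*36 + 159*36 = 25281 + 28302 + 6408 + 5724 = 65715)
H - S = -85016 - 1*65715 = -85016 - 65715 = -150731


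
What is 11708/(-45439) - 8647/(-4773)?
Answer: 337028749/216880347 ≈ 1.5540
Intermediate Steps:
11708/(-45439) - 8647/(-4773) = 11708*(-1/45439) - 8647*(-1/4773) = -11708/45439 + 8647/4773 = 337028749/216880347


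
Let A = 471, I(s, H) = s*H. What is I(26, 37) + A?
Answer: 1433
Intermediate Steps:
I(s, H) = H*s
I(26, 37) + A = 37*26 + 471 = 962 + 471 = 1433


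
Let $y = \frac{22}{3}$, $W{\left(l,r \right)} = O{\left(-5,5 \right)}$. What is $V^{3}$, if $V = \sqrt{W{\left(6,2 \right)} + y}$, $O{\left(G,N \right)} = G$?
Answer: $\frac{7 \sqrt{21}}{9} \approx 3.5642$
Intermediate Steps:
$W{\left(l,r \right)} = -5$
$y = \frac{22}{3}$ ($y = 22 \cdot \frac{1}{3} = \frac{22}{3} \approx 7.3333$)
$V = \frac{\sqrt{21}}{3}$ ($V = \sqrt{-5 + \frac{22}{3}} = \sqrt{\frac{7}{3}} = \frac{\sqrt{21}}{3} \approx 1.5275$)
$V^{3} = \left(\frac{\sqrt{21}}{3}\right)^{3} = \frac{7 \sqrt{21}}{9}$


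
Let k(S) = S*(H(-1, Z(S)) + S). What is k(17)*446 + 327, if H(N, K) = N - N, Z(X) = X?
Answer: 129221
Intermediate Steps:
H(N, K) = 0
k(S) = S² (k(S) = S*(0 + S) = S*S = S²)
k(17)*446 + 327 = 17²*446 + 327 = 289*446 + 327 = 128894 + 327 = 129221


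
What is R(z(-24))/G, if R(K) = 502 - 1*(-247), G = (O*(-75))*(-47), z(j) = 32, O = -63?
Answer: -107/31725 ≈ -0.0033727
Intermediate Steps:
G = -222075 (G = -63*(-75)*(-47) = 4725*(-47) = -222075)
R(K) = 749 (R(K) = 502 + 247 = 749)
R(z(-24))/G = 749/(-222075) = 749*(-1/222075) = -107/31725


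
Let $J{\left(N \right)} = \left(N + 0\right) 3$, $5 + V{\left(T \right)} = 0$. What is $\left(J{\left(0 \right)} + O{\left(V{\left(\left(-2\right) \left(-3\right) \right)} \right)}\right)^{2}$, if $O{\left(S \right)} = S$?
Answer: $25$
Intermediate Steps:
$V{\left(T \right)} = -5$ ($V{\left(T \right)} = -5 + 0 = -5$)
$J{\left(N \right)} = 3 N$ ($J{\left(N \right)} = N 3 = 3 N$)
$\left(J{\left(0 \right)} + O{\left(V{\left(\left(-2\right) \left(-3\right) \right)} \right)}\right)^{2} = \left(3 \cdot 0 - 5\right)^{2} = \left(0 - 5\right)^{2} = \left(-5\right)^{2} = 25$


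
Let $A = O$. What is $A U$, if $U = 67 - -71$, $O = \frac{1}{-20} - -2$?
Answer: $\frac{2691}{10} \approx 269.1$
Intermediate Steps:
$O = \frac{39}{20}$ ($O = - \frac{1}{20} + 2 = \frac{39}{20} \approx 1.95$)
$A = \frac{39}{20} \approx 1.95$
$U = 138$ ($U = 67 + 71 = 138$)
$A U = \frac{39}{20} \cdot 138 = \frac{2691}{10}$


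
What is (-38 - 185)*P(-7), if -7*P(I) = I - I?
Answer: 0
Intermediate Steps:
P(I) = 0 (P(I) = -(I - I)/7 = -⅐*0 = 0)
(-38 - 185)*P(-7) = (-38 - 185)*0 = -223*0 = 0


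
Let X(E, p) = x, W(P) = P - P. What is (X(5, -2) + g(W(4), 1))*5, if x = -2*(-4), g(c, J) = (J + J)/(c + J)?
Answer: 50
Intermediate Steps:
W(P) = 0
g(c, J) = 2*J/(J + c) (g(c, J) = (2*J)/(J + c) = 2*J/(J + c))
x = 8
X(E, p) = 8
(X(5, -2) + g(W(4), 1))*5 = (8 + 2*1/(1 + 0))*5 = (8 + 2*1/1)*5 = (8 + 2*1*1)*5 = (8 + 2)*5 = 10*5 = 50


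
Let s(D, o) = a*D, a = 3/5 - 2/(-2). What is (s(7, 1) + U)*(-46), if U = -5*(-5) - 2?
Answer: -7866/5 ≈ -1573.2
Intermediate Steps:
a = 8/5 (a = 3*(⅕) - 2*(-½) = ⅗ + 1 = 8/5 ≈ 1.6000)
s(D, o) = 8*D/5
U = 23 (U = 25 - 2 = 23)
(s(7, 1) + U)*(-46) = ((8/5)*7 + 23)*(-46) = (56/5 + 23)*(-46) = (171/5)*(-46) = -7866/5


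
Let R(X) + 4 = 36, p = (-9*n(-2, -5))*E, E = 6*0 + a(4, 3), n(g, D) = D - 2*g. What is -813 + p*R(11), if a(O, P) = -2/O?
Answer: -957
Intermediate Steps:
E = -1/2 (E = 6*0 - 2/4 = 0 - 2*1/4 = 0 - 1/2 = -1/2 ≈ -0.50000)
p = -9/2 (p = -9*(-5 - 2*(-2))*(-1/2) = -9*(-5 + 4)*(-1/2) = -9*(-1)*(-1/2) = 9*(-1/2) = -9/2 ≈ -4.5000)
R(X) = 32 (R(X) = -4 + 36 = 32)
-813 + p*R(11) = -813 - 9/2*32 = -813 - 144 = -957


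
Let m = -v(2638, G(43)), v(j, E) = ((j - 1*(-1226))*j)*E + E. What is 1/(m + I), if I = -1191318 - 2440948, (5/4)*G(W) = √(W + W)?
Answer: 45403325/71319658353010382 - 50966165*√86/35659829176505191 ≈ -1.2618e-8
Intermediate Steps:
G(W) = 4*√2*√W/5 (G(W) = 4*√(W + W)/5 = 4*√(2*W)/5 = 4*(√2*√W)/5 = 4*√2*√W/5)
I = -3632266
v(j, E) = E + E*j*(1226 + j) (v(j, E) = ((j + 1226)*j)*E + E = ((1226 + j)*j)*E + E = (j*(1226 + j))*E + E = E*j*(1226 + j) + E = E + E*j*(1226 + j))
m = -40772932*√86/5 (m = -4*√2*√43/5*(1 + 2638² + 1226*2638) = -4*√86/5*(1 + 6959044 + 3234188) = -4*√86/5*10193233 = -40772932*√86/5 ≈ -7.5623e+7)
1/(m + I) = 1/(-40772932*√86/5 - 3632266) = 1/(-3632266 - 40772932*√86/5)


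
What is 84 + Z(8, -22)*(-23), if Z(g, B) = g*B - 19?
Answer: 4569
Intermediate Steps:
Z(g, B) = -19 + B*g (Z(g, B) = B*g - 19 = -19 + B*g)
84 + Z(8, -22)*(-23) = 84 + (-19 - 22*8)*(-23) = 84 + (-19 - 176)*(-23) = 84 - 195*(-23) = 84 + 4485 = 4569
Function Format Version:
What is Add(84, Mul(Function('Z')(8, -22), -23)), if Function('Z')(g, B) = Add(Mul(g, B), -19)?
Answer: 4569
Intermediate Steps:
Function('Z')(g, B) = Add(-19, Mul(B, g)) (Function('Z')(g, B) = Add(Mul(B, g), -19) = Add(-19, Mul(B, g)))
Add(84, Mul(Function('Z')(8, -22), -23)) = Add(84, Mul(Add(-19, Mul(-22, 8)), -23)) = Add(84, Mul(Add(-19, -176), -23)) = Add(84, Mul(-195, -23)) = Add(84, 4485) = 4569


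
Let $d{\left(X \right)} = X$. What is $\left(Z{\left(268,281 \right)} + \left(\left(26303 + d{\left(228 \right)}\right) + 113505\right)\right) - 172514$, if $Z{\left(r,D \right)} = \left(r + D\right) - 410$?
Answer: $-32339$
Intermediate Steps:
$Z{\left(r,D \right)} = -410 + D + r$ ($Z{\left(r,D \right)} = \left(D + r\right) - 410 = -410 + D + r$)
$\left(Z{\left(268,281 \right)} + \left(\left(26303 + d{\left(228 \right)}\right) + 113505\right)\right) - 172514 = \left(\left(-410 + 281 + 268\right) + \left(\left(26303 + 228\right) + 113505\right)\right) - 172514 = \left(139 + \left(26531 + 113505\right)\right) - 172514 = \left(139 + 140036\right) - 172514 = 140175 - 172514 = -32339$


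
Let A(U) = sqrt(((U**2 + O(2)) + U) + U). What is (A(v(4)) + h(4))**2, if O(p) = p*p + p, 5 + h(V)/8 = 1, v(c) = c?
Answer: (32 - sqrt(30))**2 ≈ 703.46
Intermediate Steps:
h(V) = -32 (h(V) = -40 + 8*1 = -40 + 8 = -32)
O(p) = p + p**2 (O(p) = p**2 + p = p + p**2)
A(U) = sqrt(6 + U**2 + 2*U) (A(U) = sqrt(((U**2 + 2*(1 + 2)) + U) + U) = sqrt(((U**2 + 2*3) + U) + U) = sqrt(((U**2 + 6) + U) + U) = sqrt(((6 + U**2) + U) + U) = sqrt((6 + U + U**2) + U) = sqrt(6 + U**2 + 2*U))
(A(v(4)) + h(4))**2 = (sqrt(6 + 4**2 + 2*4) - 32)**2 = (sqrt(6 + 16 + 8) - 32)**2 = (sqrt(30) - 32)**2 = (-32 + sqrt(30))**2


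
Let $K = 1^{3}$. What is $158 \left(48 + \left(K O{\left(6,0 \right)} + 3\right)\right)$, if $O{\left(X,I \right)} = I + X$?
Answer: $9006$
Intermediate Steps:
$K = 1$
$158 \left(48 + \left(K O{\left(6,0 \right)} + 3\right)\right) = 158 \left(48 + \left(1 \left(0 + 6\right) + 3\right)\right) = 158 \left(48 + \left(1 \cdot 6 + 3\right)\right) = 158 \left(48 + \left(6 + 3\right)\right) = 158 \left(48 + 9\right) = 158 \cdot 57 = 9006$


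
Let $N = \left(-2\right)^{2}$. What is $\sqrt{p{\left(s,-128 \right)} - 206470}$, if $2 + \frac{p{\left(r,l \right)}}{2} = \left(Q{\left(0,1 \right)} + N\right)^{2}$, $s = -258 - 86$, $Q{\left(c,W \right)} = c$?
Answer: $3 i \sqrt{22938} \approx 454.36 i$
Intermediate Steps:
$s = -344$ ($s = -258 - 86 = -344$)
$N = 4$
$p{\left(r,l \right)} = 28$ ($p{\left(r,l \right)} = -4 + 2 \left(0 + 4\right)^{2} = -4 + 2 \cdot 4^{2} = -4 + 2 \cdot 16 = -4 + 32 = 28$)
$\sqrt{p{\left(s,-128 \right)} - 206470} = \sqrt{28 - 206470} = \sqrt{-206442} = 3 i \sqrt{22938}$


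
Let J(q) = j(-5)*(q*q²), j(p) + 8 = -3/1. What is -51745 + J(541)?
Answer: -1741796376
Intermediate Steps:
j(p) = -11 (j(p) = -8 - 3/1 = -8 - 3*1 = -8 - 3 = -11)
J(q) = -11*q³ (J(q) = -11*q*q² = -11*q³)
-51745 + J(541) = -51745 - 11*541³ = -51745 - 11*158340421 = -51745 - 1741744631 = -1741796376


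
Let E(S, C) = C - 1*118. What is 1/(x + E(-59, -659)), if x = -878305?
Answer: -1/879082 ≈ -1.1376e-6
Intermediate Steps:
E(S, C) = -118 + C (E(S, C) = C - 118 = -118 + C)
1/(x + E(-59, -659)) = 1/(-878305 + (-118 - 659)) = 1/(-878305 - 777) = 1/(-879082) = -1/879082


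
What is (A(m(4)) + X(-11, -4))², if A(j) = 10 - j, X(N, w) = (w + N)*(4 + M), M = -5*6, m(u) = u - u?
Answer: 160000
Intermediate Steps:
m(u) = 0
M = -30
X(N, w) = -26*N - 26*w (X(N, w) = (w + N)*(4 - 30) = (N + w)*(-26) = -26*N - 26*w)
(A(m(4)) + X(-11, -4))² = ((10 - 1*0) + (-26*(-11) - 26*(-4)))² = ((10 + 0) + (286 + 104))² = (10 + 390)² = 400² = 160000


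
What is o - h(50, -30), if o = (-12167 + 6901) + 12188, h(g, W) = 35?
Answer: 6887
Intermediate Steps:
o = 6922 (o = -5266 + 12188 = 6922)
o - h(50, -30) = 6922 - 1*35 = 6922 - 35 = 6887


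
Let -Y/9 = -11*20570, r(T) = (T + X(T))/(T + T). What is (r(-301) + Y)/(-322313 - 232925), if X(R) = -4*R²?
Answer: -4074065/1110476 ≈ -3.6688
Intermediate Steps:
r(T) = (T - 4*T²)/(2*T) (r(T) = (T - 4*T²)/(T + T) = (T - 4*T²)/((2*T)) = (T - 4*T²)*(1/(2*T)) = (T - 4*T²)/(2*T))
Y = 2036430 (Y = -(-99)*20570 = -9*(-226270) = 2036430)
(r(-301) + Y)/(-322313 - 232925) = ((½ - 2*(-301)) + 2036430)/(-322313 - 232925) = ((½ + 602) + 2036430)/(-555238) = (1205/2 + 2036430)*(-1/555238) = (4074065/2)*(-1/555238) = -4074065/1110476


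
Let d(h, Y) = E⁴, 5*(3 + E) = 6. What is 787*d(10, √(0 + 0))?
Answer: 5163507/625 ≈ 8261.6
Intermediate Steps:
E = -9/5 (E = -3 + (⅕)*6 = -3 + 6/5 = -9/5 ≈ -1.8000)
d(h, Y) = 6561/625 (d(h, Y) = (-9/5)⁴ = 6561/625)
787*d(10, √(0 + 0)) = 787*(6561/625) = 5163507/625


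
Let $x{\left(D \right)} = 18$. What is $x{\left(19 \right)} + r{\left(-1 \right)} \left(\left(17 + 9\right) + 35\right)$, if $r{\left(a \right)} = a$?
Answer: $-43$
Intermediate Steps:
$x{\left(19 \right)} + r{\left(-1 \right)} \left(\left(17 + 9\right) + 35\right) = 18 - \left(\left(17 + 9\right) + 35\right) = 18 - \left(26 + 35\right) = 18 - 61 = -43$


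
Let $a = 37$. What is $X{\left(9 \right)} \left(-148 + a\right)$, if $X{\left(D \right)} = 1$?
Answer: $-111$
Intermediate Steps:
$X{\left(9 \right)} \left(-148 + a\right) = 1 \left(-148 + 37\right) = 1 \left(-111\right) = -111$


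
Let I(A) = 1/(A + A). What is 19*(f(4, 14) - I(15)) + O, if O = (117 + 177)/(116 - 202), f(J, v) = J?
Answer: 92813/1290 ≈ 71.948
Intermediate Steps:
I(A) = 1/(2*A)
O = -147/43 (O = 294/(-86) = 294*(-1/86) = -147/43 ≈ -3.4186)
19*(f(4, 14) - I(15)) + O = 19*(4 - 1/(2*15)) - 147/43 = 19*(4 - 1*1/30) - 147/43 = 19*(4 - 1/30) - 147/43 = 19*(119/30) - 147/43 = 2261/30 - 147/43 = 92813/1290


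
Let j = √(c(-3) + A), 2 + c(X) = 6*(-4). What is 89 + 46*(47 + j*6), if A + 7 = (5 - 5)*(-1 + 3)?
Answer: 2251 + 276*I*√33 ≈ 2251.0 + 1585.5*I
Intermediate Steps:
c(X) = -26 (c(X) = -2 + 6*(-4) = -2 - 24 = -26)
A = -7 (A = -7 + (5 - 5)*(-1 + 3) = -7 + 0*2 = -7 + 0 = -7)
j = I*√33 (j = √(-26 - 7) = √(-33) = I*√33 ≈ 5.7446*I)
89 + 46*(47 + j*6) = 89 + 46*(47 + (I*√33)*6) = 89 + 46*(47 + 6*I*√33) = 89 + (2162 + 276*I*√33) = 2251 + 276*I*√33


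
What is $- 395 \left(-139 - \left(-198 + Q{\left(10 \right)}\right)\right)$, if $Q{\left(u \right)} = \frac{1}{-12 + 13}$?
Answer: $-22910$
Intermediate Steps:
$Q{\left(u \right)} = 1$ ($Q{\left(u \right)} = 1^{-1} = 1$)
$- 395 \left(-139 - \left(-198 + Q{\left(10 \right)}\right)\right) = - 395 \left(-139 + \left(198 - 1\right)\right) = - 395 \left(-139 + 197\right) = \left(-395\right) 58 = -22910$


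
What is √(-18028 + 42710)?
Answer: √24682 ≈ 157.10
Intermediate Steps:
√(-18028 + 42710) = √24682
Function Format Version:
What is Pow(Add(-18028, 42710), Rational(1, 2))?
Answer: Pow(24682, Rational(1, 2)) ≈ 157.10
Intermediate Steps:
Pow(Add(-18028, 42710), Rational(1, 2)) = Pow(24682, Rational(1, 2))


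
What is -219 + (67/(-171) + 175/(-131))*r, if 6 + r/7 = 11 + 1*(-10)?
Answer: -3551249/22401 ≈ -158.53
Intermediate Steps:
r = -35 (r = -42 + 7*(11 + 1*(-10)) = -42 + 7*(11 - 10) = -42 + 7*1 = -42 + 7 = -35)
-219 + (67/(-171) + 175/(-131))*r = -219 + (67/(-171) + 175/(-131))*(-35) = -219 + (67*(-1/171) + 175*(-1/131))*(-35) = -219 + (-67/171 - 175/131)*(-35) = -219 - 38702/22401*(-35) = -219 + 1354570/22401 = -3551249/22401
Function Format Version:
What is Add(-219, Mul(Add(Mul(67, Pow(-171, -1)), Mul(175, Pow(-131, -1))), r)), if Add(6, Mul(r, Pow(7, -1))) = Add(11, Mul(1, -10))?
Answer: Rational(-3551249, 22401) ≈ -158.53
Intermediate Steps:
r = -35 (r = Add(-42, Mul(7, Add(11, Mul(1, -10)))) = Add(-42, Mul(7, Add(11, -10))) = Add(-42, Mul(7, 1)) = Add(-42, 7) = -35)
Add(-219, Mul(Add(Mul(67, Pow(-171, -1)), Mul(175, Pow(-131, -1))), r)) = Add(-219, Mul(Add(Mul(67, Pow(-171, -1)), Mul(175, Pow(-131, -1))), -35)) = Add(-219, Mul(Add(Mul(67, Rational(-1, 171)), Mul(175, Rational(-1, 131))), -35)) = Add(-219, Mul(Add(Rational(-67, 171), Rational(-175, 131)), -35)) = Add(-219, Mul(Rational(-38702, 22401), -35)) = Add(-219, Rational(1354570, 22401)) = Rational(-3551249, 22401)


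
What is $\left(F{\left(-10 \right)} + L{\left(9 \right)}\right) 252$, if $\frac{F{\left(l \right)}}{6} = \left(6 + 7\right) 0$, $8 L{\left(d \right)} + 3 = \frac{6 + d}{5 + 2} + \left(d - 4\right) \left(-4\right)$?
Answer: $-657$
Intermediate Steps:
$L{\left(d \right)} = \frac{97}{56} - \frac{27 d}{56}$ ($L{\left(d \right)} = - \frac{3}{8} + \frac{\frac{6 + d}{5 + 2} + \left(d - 4\right) \left(-4\right)}{8} = - \frac{3}{8} + \frac{\frac{6 + d}{7} + \left(-4 + d\right) \left(-4\right)}{8} = - \frac{3}{8} + \frac{\left(6 + d\right) \frac{1}{7} - \left(-16 + 4 d\right)}{8} = - \frac{3}{8} + \frac{\left(\frac{6}{7} + \frac{d}{7}\right) - \left(-16 + 4 d\right)}{8} = - \frac{3}{8} + \frac{\frac{118}{7} - \frac{27 d}{7}}{8} = - \frac{3}{8} - \left(- \frac{59}{28} + \frac{27 d}{56}\right) = \frac{97}{56} - \frac{27 d}{56}$)
$F{\left(l \right)} = 0$ ($F{\left(l \right)} = 6 \left(6 + 7\right) 0 = 6 \cdot 13 \cdot 0 = 6 \cdot 0 = 0$)
$\left(F{\left(-10 \right)} + L{\left(9 \right)}\right) 252 = \left(0 + \left(\frac{97}{56} - \frac{243}{56}\right)\right) 252 = \left(0 - \frac{73}{28}\right) 252 = \left(- \frac{73}{28}\right) 252 = -657$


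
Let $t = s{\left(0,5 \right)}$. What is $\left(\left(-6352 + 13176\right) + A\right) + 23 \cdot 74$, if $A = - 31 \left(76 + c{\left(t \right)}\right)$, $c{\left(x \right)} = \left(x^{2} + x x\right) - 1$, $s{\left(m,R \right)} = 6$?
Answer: $3969$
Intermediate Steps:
$t = 6$
$c{\left(x \right)} = -1 + 2 x^{2}$ ($c{\left(x \right)} = \left(x^{2} + x^{2}\right) - 1 = 2 x^{2} - 1 = -1 + 2 x^{2}$)
$A = -4557$ ($A = - 31 \left(76 - \left(1 - 2 \cdot 6^{2}\right)\right) = - 31 \left(76 + \left(-1 + 2 \cdot 36\right)\right) = - 31 \left(76 + \left(-1 + 72\right)\right) = - 31 \left(76 + 71\right) = \left(-31\right) 147 = -4557$)
$\left(\left(-6352 + 13176\right) + A\right) + 23 \cdot 74 = \left(\left(-6352 + 13176\right) - 4557\right) + 23 \cdot 74 = \left(6824 - 4557\right) + 1702 = 2267 + 1702 = 3969$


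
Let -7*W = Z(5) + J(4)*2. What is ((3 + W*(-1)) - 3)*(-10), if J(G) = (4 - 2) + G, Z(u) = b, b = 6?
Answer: -180/7 ≈ -25.714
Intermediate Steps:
Z(u) = 6
J(G) = 2 + G
W = -18/7 (W = -(6 + (2 + 4)*2)/7 = -(6 + 6*2)/7 = -(6 + 12)/7 = -⅐*18 = -18/7 ≈ -2.5714)
((3 + W*(-1)) - 3)*(-10) = ((3 - 18/7*(-1)) - 3)*(-10) = ((3 + 18/7) - 3)*(-10) = (39/7 - 3)*(-10) = (18/7)*(-10) = -180/7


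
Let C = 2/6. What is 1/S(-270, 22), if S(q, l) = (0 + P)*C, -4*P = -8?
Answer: 3/2 ≈ 1.5000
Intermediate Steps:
C = ⅓ (C = 2*(⅙) = ⅓ ≈ 0.33333)
P = 2 (P = -¼*(-8) = 2)
S(q, l) = ⅔ (S(q, l) = (0 + 2)*(⅓) = 2*(⅓) = ⅔)
1/S(-270, 22) = 1/(⅔) = 3/2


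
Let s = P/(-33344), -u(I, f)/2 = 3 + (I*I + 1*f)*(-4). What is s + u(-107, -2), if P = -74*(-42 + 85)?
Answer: 1526656631/16672 ≈ 91570.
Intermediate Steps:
P = -3182 (P = -74*43 = -3182)
u(I, f) = -6 + 8*f + 8*I² (u(I, f) = -2*(3 + (I*I + 1*f)*(-4)) = -2*(3 + (I² + f)*(-4)) = -2*(3 + (f + I²)*(-4)) = -2*(3 + (-4*f - 4*I²)) = -2*(3 - 4*f - 4*I²) = -6 + 8*f + 8*I²)
s = 1591/16672 (s = -3182/(-33344) = -3182*(-1/33344) = 1591/16672 ≈ 0.095429)
s + u(-107, -2) = 1591/16672 + (-6 + 8*(-2) + 8*(-107)²) = 1591/16672 + (-6 - 16 + 8*11449) = 1591/16672 + (-6 - 16 + 91592) = 1591/16672 + 91570 = 1526656631/16672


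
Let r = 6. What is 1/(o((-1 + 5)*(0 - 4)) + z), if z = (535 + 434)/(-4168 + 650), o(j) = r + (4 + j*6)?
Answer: -3518/303517 ≈ -0.011591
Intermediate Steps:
o(j) = 10 + 6*j (o(j) = 6 + (4 + j*6) = 6 + (4 + 6*j) = 10 + 6*j)
z = -969/3518 (z = 969/(-3518) = 969*(-1/3518) = -969/3518 ≈ -0.27544)
1/(o((-1 + 5)*(0 - 4)) + z) = 1/((10 + 6*((-1 + 5)*(0 - 4))) - 969/3518) = 1/((10 + 6*(4*(-4))) - 969/3518) = 1/((10 + 6*(-16)) - 969/3518) = 1/((10 - 96) - 969/3518) = 1/(-86 - 969/3518) = 1/(-303517/3518) = -3518/303517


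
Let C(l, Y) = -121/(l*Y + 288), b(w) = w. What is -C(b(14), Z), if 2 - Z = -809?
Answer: 121/11642 ≈ 0.010393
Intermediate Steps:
Z = 811 (Z = 2 - 1*(-809) = 2 + 809 = 811)
C(l, Y) = -121/(288 + Y*l) (C(l, Y) = -121/(Y*l + 288) = -121/(288 + Y*l))
-C(b(14), Z) = -(-121)/(288 + 811*14) = -(-121)/(288 + 11354) = -(-121)/11642 = -1*(-121/11642) = 121/11642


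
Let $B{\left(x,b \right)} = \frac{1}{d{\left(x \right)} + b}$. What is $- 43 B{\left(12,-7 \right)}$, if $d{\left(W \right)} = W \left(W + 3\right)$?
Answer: $- \frac{43}{173} \approx -0.24855$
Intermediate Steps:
$d{\left(W \right)} = W \left(3 + W\right)$
$B{\left(x,b \right)} = \frac{1}{b + x \left(3 + x\right)}$ ($B{\left(x,b \right)} = \frac{1}{x \left(3 + x\right) + b} = \frac{1}{b + x \left(3 + x\right)}$)
$- 43 B{\left(12,-7 \right)} = - \frac{43}{-7 + 12 \left(3 + 12\right)} = - \frac{43}{-7 + 12 \cdot 15} = - \frac{43}{-7 + 180} = - \frac{43}{173}$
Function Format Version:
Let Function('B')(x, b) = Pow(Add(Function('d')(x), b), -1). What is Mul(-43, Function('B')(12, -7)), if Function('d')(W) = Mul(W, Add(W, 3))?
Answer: Rational(-43, 173) ≈ -0.24855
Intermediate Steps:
Function('d')(W) = Mul(W, Add(3, W))
Function('B')(x, b) = Pow(Add(b, Mul(x, Add(3, x))), -1) (Function('B')(x, b) = Pow(Add(Mul(x, Add(3, x)), b), -1) = Pow(Add(b, Mul(x, Add(3, x))), -1))
Mul(-43, Function('B')(12, -7)) = Mul(-43, Pow(Add(-7, Mul(12, Add(3, 12))), -1)) = Mul(-43, Pow(Add(-7, Mul(12, 15)), -1)) = Mul(-43, Pow(Add(-7, 180), -1)) = Mul(-43, Pow(173, -1)) = Mul(-43, Rational(1, 173)) = Rational(-43, 173)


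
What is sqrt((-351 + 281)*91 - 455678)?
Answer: 4*I*sqrt(28878) ≈ 679.74*I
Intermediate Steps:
sqrt((-351 + 281)*91 - 455678) = sqrt(-70*91 - 455678) = sqrt(-6370 - 455678) = sqrt(-462048) = 4*I*sqrt(28878)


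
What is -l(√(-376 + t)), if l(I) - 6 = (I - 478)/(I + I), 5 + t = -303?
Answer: -13/2 - 239*I*√19/114 ≈ -6.5 - 9.1384*I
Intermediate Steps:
t = -308 (t = -5 - 303 = -308)
l(I) = 6 + (-478 + I)/(2*I) (l(I) = 6 + (I - 478)/(I + I) = 6 + (-478 + I)/((2*I)) = 6 + (-478 + I)*(1/(2*I)) = 6 + (-478 + I)/(2*I))
-l(√(-376 + t)) = -(13/2 - 239/√(-376 - 308)) = -(13/2 - 239*(-I*√19/114)) = -(13/2 - (-239)*I*√19/114) = -(13/2 + 239*I*√19/114) = -13/2 - 239*I*√19/114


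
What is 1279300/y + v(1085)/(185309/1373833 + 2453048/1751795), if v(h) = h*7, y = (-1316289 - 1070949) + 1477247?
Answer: 16628714358369135713875/3362145269786436249 ≈ 4945.9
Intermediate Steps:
y = -909991 (y = -2387238 + 1477247 = -909991)
v(h) = 7*h
1279300/y + v(1085)/(185309/1373833 + 2453048/1751795) = 1279300/(-909991) + (7*1085)/(185309/1373833 + 2453048/1751795) = 1279300*(-1/909991) + 7595/(185309*(1/1373833) + 2453048*(1/1751795)) = -1279300/909991 + 7595/(185309/1373833 + 2453048/1751795) = -1279300/909991 + 7595/(3694701672639/2406673780235) = -1279300/909991 + 7595*(2406673780235/3694701672639) = -1279300/909991 + 18278687360884825/3694701672639 = 16628714358369135713875/3362145269786436249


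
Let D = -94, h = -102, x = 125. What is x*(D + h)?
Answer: -24500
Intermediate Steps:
x*(D + h) = 125*(-94 - 102) = 125*(-196) = -24500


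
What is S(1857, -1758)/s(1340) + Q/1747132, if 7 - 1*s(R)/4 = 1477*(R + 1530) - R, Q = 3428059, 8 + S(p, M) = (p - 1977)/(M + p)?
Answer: 479387510204953/244322815765908 ≈ 1.9621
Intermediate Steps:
S(p, M) = -8 + (-1977 + p)/(M + p) (S(p, M) = -8 + (p - 1977)/(M + p) = -8 + (-1977 + p)/(M + p))
s(R) = -9039212 - 5904*R (s(R) = 28 - 4*(1477*(R + 1530) - R) = 28 - 4*(1477*(1530 + R) - R) = 28 - 4*((2259810 + 1477*R) - R) = 28 - 4*(2259810 + 1476*R) = 28 + (-9039240 - 5904*R) = -9039212 - 5904*R)
S(1857, -1758)/s(1340) + Q/1747132 = ((-1977 - 8*(-1758) - 7*1857)/(-1758 + 1857))/(-9039212 - 5904*1340) + 3428059/1747132 = ((-1977 + 14064 - 12999)/99)/(-9039212 - 7911360) + 3428059*(1/1747132) = ((1/99)*(-912))/(-16950572) + 3428059/1747132 = -304/33*(-1/16950572) + 3428059/1747132 = 76/139842219 + 3428059/1747132 = 479387510204953/244322815765908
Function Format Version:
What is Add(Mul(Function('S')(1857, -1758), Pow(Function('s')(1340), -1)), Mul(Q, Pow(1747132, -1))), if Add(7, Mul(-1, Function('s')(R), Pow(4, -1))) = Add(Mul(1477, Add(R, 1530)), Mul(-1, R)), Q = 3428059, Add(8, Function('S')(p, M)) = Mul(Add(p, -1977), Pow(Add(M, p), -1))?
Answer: Rational(479387510204953, 244322815765908) ≈ 1.9621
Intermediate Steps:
Function('S')(p, M) = Add(-8, Mul(Pow(Add(M, p), -1), Add(-1977, p))) (Function('S')(p, M) = Add(-8, Mul(Add(p, -1977), Pow(Add(M, p), -1))) = Add(-8, Mul(Add(-1977, p), Pow(Add(M, p), -1))) = Add(-8, Mul(Pow(Add(M, p), -1), Add(-1977, p))))
Function('s')(R) = Add(-9039212, Mul(-5904, R)) (Function('s')(R) = Add(28, Mul(-4, Add(Mul(1477, Add(R, 1530)), Mul(-1, R)))) = Add(28, Mul(-4, Add(Mul(1477, Add(1530, R)), Mul(-1, R)))) = Add(28, Mul(-4, Add(Add(2259810, Mul(1477, R)), Mul(-1, R)))) = Add(28, Mul(-4, Add(2259810, Mul(1476, R)))) = Add(28, Add(-9039240, Mul(-5904, R))) = Add(-9039212, Mul(-5904, R)))
Add(Mul(Function('S')(1857, -1758), Pow(Function('s')(1340), -1)), Mul(Q, Pow(1747132, -1))) = Add(Mul(Mul(Pow(Add(-1758, 1857), -1), Add(-1977, Mul(-8, -1758), Mul(-7, 1857))), Pow(Add(-9039212, Mul(-5904, 1340)), -1)), Mul(3428059, Pow(1747132, -1))) = Add(Mul(Mul(Pow(99, -1), Add(-1977, 14064, -12999)), Pow(Add(-9039212, -7911360), -1)), Mul(3428059, Rational(1, 1747132))) = Add(Mul(Mul(Rational(1, 99), -912), Pow(-16950572, -1)), Rational(3428059, 1747132)) = Add(Mul(Rational(-304, 33), Rational(-1, 16950572)), Rational(3428059, 1747132)) = Add(Rational(76, 139842219), Rational(3428059, 1747132)) = Rational(479387510204953, 244322815765908)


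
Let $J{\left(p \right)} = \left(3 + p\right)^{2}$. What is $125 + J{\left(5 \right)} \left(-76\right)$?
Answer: $-4739$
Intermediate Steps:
$125 + J{\left(5 \right)} \left(-76\right) = 125 + \left(3 + 5\right)^{2} \left(-76\right) = 125 + 8^{2} \left(-76\right) = 125 + 64 \left(-76\right) = 125 - 4864 = -4739$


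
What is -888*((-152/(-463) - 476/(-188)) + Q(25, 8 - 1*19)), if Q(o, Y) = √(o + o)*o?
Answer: -55270008/21761 - 111000*√2 ≈ -1.5952e+5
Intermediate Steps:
Q(o, Y) = √2*o^(3/2) (Q(o, Y) = √(2*o)*o = (√2*√o)*o = √2*o^(3/2))
-888*((-152/(-463) - 476/(-188)) + Q(25, 8 - 1*19)) = -888*((-152/(-463) - 476/(-188)) + √2*25^(3/2)) = -888*((-152*(-1/463) - 476*(-1/188)) + √2*125) = -888*((152/463 + 119/47) + 125*√2) = -888*(62241/21761 + 125*√2) = -55270008/21761 - 111000*√2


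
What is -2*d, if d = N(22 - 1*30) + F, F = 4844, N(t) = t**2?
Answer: -9816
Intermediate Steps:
d = 4908 (d = (22 - 1*30)**2 + 4844 = (22 - 30)**2 + 4844 = (-8)**2 + 4844 = 64 + 4844 = 4908)
-2*d = -2*4908 = -9816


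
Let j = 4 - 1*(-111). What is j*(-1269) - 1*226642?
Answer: -372577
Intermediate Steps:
j = 115 (j = 4 + 111 = 115)
j*(-1269) - 1*226642 = 115*(-1269) - 1*226642 = -145935 - 226642 = -372577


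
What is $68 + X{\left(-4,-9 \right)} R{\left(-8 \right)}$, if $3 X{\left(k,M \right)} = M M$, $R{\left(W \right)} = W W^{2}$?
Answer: $-13756$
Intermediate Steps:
$R{\left(W \right)} = W^{3}$
$X{\left(k,M \right)} = \frac{M^{2}}{3}$ ($X{\left(k,M \right)} = \frac{M M}{3} = \frac{M^{2}}{3}$)
$68 + X{\left(-4,-9 \right)} R{\left(-8 \right)} = 68 + \frac{\left(-9\right)^{2}}{3} \left(-8\right)^{3} = 68 + \frac{1}{3} \cdot 81 \left(-512\right) = 68 + 27 \left(-512\right) = 68 - 13824 = -13756$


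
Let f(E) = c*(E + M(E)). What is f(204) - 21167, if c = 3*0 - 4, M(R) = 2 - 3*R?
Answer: -19543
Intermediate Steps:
c = -4 (c = 0 - 4 = -4)
f(E) = -8 + 8*E (f(E) = -4*(E + (2 - 3*E)) = -4*(2 - 2*E) = -8 + 8*E)
f(204) - 21167 = (-8 + 8*204) - 21167 = (-8 + 1632) - 21167 = 1624 - 21167 = -19543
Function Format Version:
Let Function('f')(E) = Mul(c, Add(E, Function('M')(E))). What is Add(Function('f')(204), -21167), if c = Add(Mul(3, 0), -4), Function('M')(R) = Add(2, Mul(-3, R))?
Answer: -19543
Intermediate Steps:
c = -4 (c = Add(0, -4) = -4)
Function('f')(E) = Add(-8, Mul(8, E)) (Function('f')(E) = Mul(-4, Add(E, Add(2, Mul(-3, E)))) = Mul(-4, Add(2, Mul(-2, E))) = Add(-8, Mul(8, E)))
Add(Function('f')(204), -21167) = Add(Add(-8, Mul(8, 204)), -21167) = Add(Add(-8, 1632), -21167) = Add(1624, -21167) = -19543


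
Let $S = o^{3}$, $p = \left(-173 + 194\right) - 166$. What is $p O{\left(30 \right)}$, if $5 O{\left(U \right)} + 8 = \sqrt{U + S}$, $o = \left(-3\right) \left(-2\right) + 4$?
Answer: $232 - 29 \sqrt{1030} \approx -698.71$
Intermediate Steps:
$o = 10$ ($o = 6 + 4 = 10$)
$p = -145$ ($p = 21 - 166 = -145$)
$S = 1000$ ($S = 10^{3} = 1000$)
$O{\left(U \right)} = - \frac{8}{5} + \frac{\sqrt{1000 + U}}{5}$ ($O{\left(U \right)} = - \frac{8}{5} + \frac{\sqrt{U + 1000}}{5} = - \frac{8}{5} + \frac{\sqrt{1000 + U}}{5}$)
$p O{\left(30 \right)} = - 145 \left(- \frac{8}{5} + \frac{\sqrt{1000 + 30}}{5}\right) = - 145 \left(- \frac{8}{5} + \frac{\sqrt{1030}}{5}\right) = 232 - 29 \sqrt{1030}$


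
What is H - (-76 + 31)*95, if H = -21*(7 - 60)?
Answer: 5388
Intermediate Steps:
H = 1113 (H = -21*(-53) = 1113)
H - (-76 + 31)*95 = 1113 - (-76 + 31)*95 = 1113 - (-45)*95 = 1113 - 1*(-4275) = 1113 + 4275 = 5388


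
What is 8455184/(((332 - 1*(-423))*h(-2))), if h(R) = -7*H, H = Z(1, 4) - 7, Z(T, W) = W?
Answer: 8455184/15855 ≈ 533.28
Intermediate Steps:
H = -3 (H = 4 - 7 = -3)
h(R) = 21 (h(R) = -7*(-3) = 21)
8455184/(((332 - 1*(-423))*h(-2))) = 8455184/(((332 - 1*(-423))*21)) = 8455184/(((332 + 423)*21)) = 8455184/((755*21)) = 8455184/15855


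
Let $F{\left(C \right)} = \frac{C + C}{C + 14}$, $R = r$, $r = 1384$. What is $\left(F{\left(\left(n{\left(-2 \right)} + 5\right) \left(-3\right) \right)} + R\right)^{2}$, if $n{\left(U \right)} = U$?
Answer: $\frac{47637604}{25} \approx 1.9055 \cdot 10^{6}$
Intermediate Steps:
$R = 1384$
$F{\left(C \right)} = \frac{2 C}{14 + C}$
$\left(F{\left(\left(n{\left(-2 \right)} + 5\right) \left(-3\right) \right)} + R\right)^{2} = \left(\frac{2 \left(-2 + 5\right) \left(-3\right)}{14 + \left(-2 + 5\right) \left(-3\right)} + 1384\right)^{2} = \left(\frac{2 \cdot 3 \left(-3\right)}{14 + 3 \left(-3\right)} + 1384\right)^{2} = \left(2 \left(-9\right) \frac{1}{14 - 9} + 1384\right)^{2} = \left(2 \left(-9\right) \frac{1}{5} + 1384\right)^{2} = \left(- \frac{18}{5} + 1384\right)^{2} = \left(\frac{6902}{5}\right)^{2} = \frac{47637604}{25}$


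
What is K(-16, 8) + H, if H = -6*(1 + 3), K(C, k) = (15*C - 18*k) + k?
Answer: -400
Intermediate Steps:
K(C, k) = -17*k + 15*C (K(C, k) = (-18*k + 15*C) + k = -17*k + 15*C)
H = -24 (H = -6*4 = -24)
K(-16, 8) + H = (-17*8 + 15*(-16)) - 24 = (-136 - 240) - 24 = -376 - 24 = -400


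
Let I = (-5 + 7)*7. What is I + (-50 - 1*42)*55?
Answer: -5046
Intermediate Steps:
I = 14 (I = 2*7 = 14)
I + (-50 - 1*42)*55 = 14 + (-50 - 1*42)*55 = 14 + (-50 - 42)*55 = 14 - 92*55 = 14 - 5060 = -5046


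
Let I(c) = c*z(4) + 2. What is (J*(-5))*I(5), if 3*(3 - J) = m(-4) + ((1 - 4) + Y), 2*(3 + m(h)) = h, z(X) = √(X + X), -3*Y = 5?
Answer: -560/9 - 2800*√2/9 ≈ -502.20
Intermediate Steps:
Y = -5/3 (Y = -⅓*5 = -5/3 ≈ -1.6667)
z(X) = √2*√X (z(X) = √(2*X) = √2*√X)
I(c) = 2 + 2*c*√2 (I(c) = c*(√2*√4) + 2 = c*(√2*2) + 2 = c*(2*√2) + 2 = 2*c*√2 + 2 = 2 + 2*c*√2)
m(h) = -3 + h/2
J = 56/9 (J = 3 - ((-3 + (½)*(-4)) + ((1 - 4) - 5/3))/3 = 3 - ((-3 - 2) + (-3 - 5/3))/3 = 3 - (-5 - 14/3)/3 = 3 - ⅓*(-29/3) = 3 + 29/9 = 56/9 ≈ 6.2222)
(J*(-5))*I(5) = ((56/9)*(-5))*(2 + 2*5*√2) = -280*(2 + 10*√2)/9 = -560/9 - 2800*√2/9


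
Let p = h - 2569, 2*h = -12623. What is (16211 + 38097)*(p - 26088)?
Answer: -1899069298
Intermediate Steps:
h = -12623/2 (h = (1/2)*(-12623) = -12623/2 ≈ -6311.5)
p = -17761/2 (p = -12623/2 - 2569 = -17761/2 ≈ -8880.5)
(16211 + 38097)*(p - 26088) = (16211 + 38097)*(-17761/2 - 26088) = 54308*(-69937/2) = -1899069298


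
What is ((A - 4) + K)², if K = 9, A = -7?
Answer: 4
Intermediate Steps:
((A - 4) + K)² = ((-7 - 4) + 9)² = (-11 + 9)² = (-2)² = 4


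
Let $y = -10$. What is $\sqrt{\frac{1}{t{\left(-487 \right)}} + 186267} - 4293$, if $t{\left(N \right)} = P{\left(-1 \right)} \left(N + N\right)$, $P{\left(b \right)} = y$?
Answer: $-4293 + \frac{109 \sqrt{371826935}}{4870} \approx -3861.4$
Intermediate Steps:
$P{\left(b \right)} = -10$
$t{\left(N \right)} = - 20 N$ ($t{\left(N \right)} = - 10 \left(N + N\right) = - 10 \cdot 2 N = - 20 N$)
$\sqrt{\frac{1}{t{\left(-487 \right)}} + 186267} - 4293 = \sqrt{\frac{1}{\left(-20\right) \left(-487\right)} + 186267} - 4293 = \sqrt{\frac{1}{9740} + 186267} - 4293 = \sqrt{\frac{1814240581}{9740}} - 4293 = \frac{109 \sqrt{371826935}}{4870} - 4293 = -4293 + \frac{109 \sqrt{371826935}}{4870}$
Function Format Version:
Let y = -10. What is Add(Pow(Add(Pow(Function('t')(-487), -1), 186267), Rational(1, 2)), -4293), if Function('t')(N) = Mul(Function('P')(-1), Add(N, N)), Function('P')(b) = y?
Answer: Add(-4293, Mul(Rational(109, 4870), Pow(371826935, Rational(1, 2)))) ≈ -3861.4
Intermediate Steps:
Function('P')(b) = -10
Function('t')(N) = Mul(-20, N) (Function('t')(N) = Mul(-10, Add(N, N)) = Mul(-10, Mul(2, N)) = Mul(-20, N))
Add(Pow(Add(Pow(Function('t')(-487), -1), 186267), Rational(1, 2)), -4293) = Add(Pow(Add(Pow(Mul(-20, -487), -1), 186267), Rational(1, 2)), -4293) = Add(Pow(Add(Pow(9740, -1), 186267), Rational(1, 2)), -4293) = Add(Pow(Add(Rational(1, 9740), 186267), Rational(1, 2)), -4293) = Add(Pow(Rational(1814240581, 9740), Rational(1, 2)), -4293) = Add(Mul(Rational(109, 4870), Pow(371826935, Rational(1, 2))), -4293) = Add(-4293, Mul(Rational(109, 4870), Pow(371826935, Rational(1, 2))))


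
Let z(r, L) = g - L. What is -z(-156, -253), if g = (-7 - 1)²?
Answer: -317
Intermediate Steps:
g = 64 (g = (-8)² = 64)
z(r, L) = 64 - L
-z(-156, -253) = -(64 - 1*(-253)) = -(64 + 253) = -1*317 = -317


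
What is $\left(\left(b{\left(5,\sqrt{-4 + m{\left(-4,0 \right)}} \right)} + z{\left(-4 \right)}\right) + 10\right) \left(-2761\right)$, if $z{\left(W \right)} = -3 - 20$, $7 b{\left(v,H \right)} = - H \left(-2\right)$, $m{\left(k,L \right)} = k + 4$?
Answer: $35893 - \frac{11044 i}{7} \approx 35893.0 - 1577.7 i$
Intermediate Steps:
$m{\left(k,L \right)} = 4 + k$
$b{\left(v,H \right)} = \frac{2 H}{7}$ ($b{\left(v,H \right)} = \frac{- H \left(-2\right)}{7} = \frac{2 H}{7}$)
$z{\left(W \right)} = -23$ ($z{\left(W \right)} = -3 - 20 = -23$)
$\left(\left(b{\left(5,\sqrt{-4 + m{\left(-4,0 \right)}} \right)} + z{\left(-4 \right)}\right) + 10\right) \left(-2761\right) = \left(\left(\frac{2 \sqrt{-4 + \left(4 - 4\right)}}{7} - 23\right) + 10\right) \left(-2761\right) = \left(\left(\frac{2 \sqrt{-4 + 0}}{7} - 23\right) + 10\right) \left(-2761\right) = \left(\left(\frac{2 \sqrt{-4}}{7} - 23\right) + 10\right) \left(-2761\right) = \left(\left(\frac{2 \cdot 2 i}{7} - 23\right) + 10\right) \left(-2761\right) = \left(\left(\frac{4 i}{7} - 23\right) + 10\right) \left(-2761\right) = \left(\left(-23 + \frac{4 i}{7}\right) + 10\right) \left(-2761\right) = \left(-13 + \frac{4 i}{7}\right) \left(-2761\right) = 35893 - \frac{11044 i}{7}$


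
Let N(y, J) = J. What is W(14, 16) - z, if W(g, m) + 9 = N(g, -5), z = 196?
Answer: -210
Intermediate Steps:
W(g, m) = -14 (W(g, m) = -9 - 5 = -14)
W(14, 16) - z = -14 - 1*196 = -14 - 196 = -210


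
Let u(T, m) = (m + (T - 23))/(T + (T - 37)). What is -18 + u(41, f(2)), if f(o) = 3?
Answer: -263/15 ≈ -17.533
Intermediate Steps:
u(T, m) = (-23 + T + m)/(-37 + 2*T) (u(T, m) = (m + (-23 + T))/(T + (-37 + T)) = (-23 + T + m)/(-37 + 2*T))
-18 + u(41, f(2)) = -18 + (-23 + 41 + 3)/(-37 + 2*41) = -18 + 21/(-37 + 82) = -18 + 21/45 = -18 + (1/45)*21 = -18 + 7/15 = -263/15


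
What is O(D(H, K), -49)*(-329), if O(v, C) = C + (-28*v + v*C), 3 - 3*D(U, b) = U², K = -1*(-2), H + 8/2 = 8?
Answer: -280966/3 ≈ -93655.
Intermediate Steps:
H = 4 (H = -4 + 8 = 4)
K = 2
D(U, b) = 1 - U²/3
O(v, C) = C - 28*v + C*v (O(v, C) = C + (-28*v + C*v) = C - 28*v + C*v)
O(D(H, K), -49)*(-329) = (-49 - 28*(1 - ⅓*4²) - 49*(1 - ⅓*4²))*(-329) = (-49 - 28*(1 - ⅓*16) - 49*(1 - ⅓*16))*(-329) = (-49 - 28*(1 - 16/3) - 49*(1 - 16/3))*(-329) = (-49 - 28*(-13/3) - 49*(-13/3))*(-329) = (-49 + 364/3 + 637/3)*(-329) = (854/3)*(-329) = -280966/3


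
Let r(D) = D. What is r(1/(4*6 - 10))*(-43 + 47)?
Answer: 2/7 ≈ 0.28571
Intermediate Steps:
r(1/(4*6 - 10))*(-43 + 47) = (-43 + 47)/(4*6 - 10) = 4/(24 - 10) = 4/14 = (1/14)*4 = 2/7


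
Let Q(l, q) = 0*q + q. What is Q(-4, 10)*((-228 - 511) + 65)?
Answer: -6740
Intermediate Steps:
Q(l, q) = q (Q(l, q) = 0 + q = q)
Q(-4, 10)*((-228 - 511) + 65) = 10*((-228 - 511) + 65) = 10*(-739 + 65) = 10*(-674) = -6740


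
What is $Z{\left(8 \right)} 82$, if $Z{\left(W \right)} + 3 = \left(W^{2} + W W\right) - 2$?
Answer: $10086$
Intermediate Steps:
$Z{\left(W \right)} = -5 + 2 W^{2}$ ($Z{\left(W \right)} = -3 - \left(2 - W^{2} - W W\right) = -3 + \left(\left(W^{2} + W^{2}\right) - 2\right) = -3 + \left(2 W^{2} - 2\right) = -3 + \left(-2 + 2 W^{2}\right) = -5 + 2 W^{2}$)
$Z{\left(8 \right)} 82 = \left(-5 + 2 \cdot 8^{2}\right) 82 = \left(-5 + 2 \cdot 64\right) 82 = \left(-5 + 128\right) 82 = 123 \cdot 82 = 10086$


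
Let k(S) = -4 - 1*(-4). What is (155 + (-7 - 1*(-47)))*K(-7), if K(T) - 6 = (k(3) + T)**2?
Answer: 10725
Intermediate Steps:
k(S) = 0 (k(S) = -4 + 4 = 0)
K(T) = 6 + T**2 (K(T) = 6 + (0 + T)**2 = 6 + T**2)
(155 + (-7 - 1*(-47)))*K(-7) = (155 + (-7 - 1*(-47)))*(6 + (-7)**2) = (155 + (-7 + 47))*(6 + 49) = (155 + 40)*55 = 195*55 = 10725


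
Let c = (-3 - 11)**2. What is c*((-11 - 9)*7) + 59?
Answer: -27381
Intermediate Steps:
c = 196 (c = (-14)**2 = 196)
c*((-11 - 9)*7) + 59 = 196*((-11 - 9)*7) + 59 = 196*(-20*7) + 59 = 196*(-140) + 59 = -27440 + 59 = -27381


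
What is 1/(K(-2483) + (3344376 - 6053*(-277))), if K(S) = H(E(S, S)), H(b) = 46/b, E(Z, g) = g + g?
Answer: 2483/12467284508 ≈ 1.9916e-7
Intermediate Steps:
E(Z, g) = 2*g
K(S) = 23/S (K(S) = 46/((2*S)) = 46*(1/(2*S)) = 23/S)
1/(K(-2483) + (3344376 - 6053*(-277))) = 1/(23/(-2483) + (3344376 - 6053*(-277))) = 1/(23*(-1/2483) + (3344376 + 1676681)) = 1/(-23/2483 + 5021057) = 1/(12467284508/2483) = 2483/12467284508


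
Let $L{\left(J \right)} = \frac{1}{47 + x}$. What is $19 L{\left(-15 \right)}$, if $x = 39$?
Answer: $\frac{19}{86} \approx 0.22093$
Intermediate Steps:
$L{\left(J \right)} = \frac{1}{86}$ ($L{\left(J \right)} = \frac{1}{47 + 39} = \frac{1}{86}$)
$19 L{\left(-15 \right)} = 19 \cdot \frac{1}{86} = \frac{19}{86}$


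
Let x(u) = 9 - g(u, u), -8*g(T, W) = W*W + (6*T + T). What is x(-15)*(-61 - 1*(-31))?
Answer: -720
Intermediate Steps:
g(T, W) = -7*T/8 - W**2/8 (g(T, W) = -(W*W + (6*T + T))/8 = -(W**2 + 7*T)/8 = -7*T/8 - W**2/8)
x(u) = 9 + u**2/8 + 7*u/8 (x(u) = 9 - (-7*u/8 - u**2/8) = 9 + (u**2/8 + 7*u/8) = 9 + u**2/8 + 7*u/8)
x(-15)*(-61 - 1*(-31)) = (9 + (1/8)*(-15)**2 + (7/8)*(-15))*(-61 - 1*(-31)) = (9 + (1/8)*225 - 105/8)*(-61 + 31) = (9 + 225/8 - 105/8)*(-30) = 24*(-30) = -720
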